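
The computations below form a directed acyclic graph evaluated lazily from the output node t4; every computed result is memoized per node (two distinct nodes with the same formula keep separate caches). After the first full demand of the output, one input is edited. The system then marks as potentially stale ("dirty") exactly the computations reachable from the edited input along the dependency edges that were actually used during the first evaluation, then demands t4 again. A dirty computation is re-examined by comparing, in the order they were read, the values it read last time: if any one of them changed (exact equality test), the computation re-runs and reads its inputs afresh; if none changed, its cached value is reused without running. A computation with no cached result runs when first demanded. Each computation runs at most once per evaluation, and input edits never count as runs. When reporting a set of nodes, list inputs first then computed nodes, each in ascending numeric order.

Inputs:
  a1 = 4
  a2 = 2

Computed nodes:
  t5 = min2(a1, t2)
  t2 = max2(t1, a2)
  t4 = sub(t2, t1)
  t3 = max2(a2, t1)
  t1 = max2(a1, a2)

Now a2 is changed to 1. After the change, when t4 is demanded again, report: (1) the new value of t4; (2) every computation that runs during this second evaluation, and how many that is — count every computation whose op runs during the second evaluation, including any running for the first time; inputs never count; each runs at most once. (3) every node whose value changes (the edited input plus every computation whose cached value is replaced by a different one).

Demanding t4 again yields 0.
2 computations run: t1, t2.
The nodes whose values change: a2.
Note where the cutoff bites: t4 is checked, finds nothing changed, and keeps its cache.

First demand of the output computes:
  t1 = max2(4, 2) = 4
  t2 = max2(4, 2) = 4
  t4 = sub(4, 4) = 0

After the edit, cleaning proceeds:
  t1: a read changed (a2 2->1) — executes, giving 4 — identical to its old value.
  t2: a read changed (a2 2->1) — executes, giving 4 — identical to its old value.
  t4: dirty, but its reads are unchanged (t2 unchanged, t1 unchanged); cached 0 stands.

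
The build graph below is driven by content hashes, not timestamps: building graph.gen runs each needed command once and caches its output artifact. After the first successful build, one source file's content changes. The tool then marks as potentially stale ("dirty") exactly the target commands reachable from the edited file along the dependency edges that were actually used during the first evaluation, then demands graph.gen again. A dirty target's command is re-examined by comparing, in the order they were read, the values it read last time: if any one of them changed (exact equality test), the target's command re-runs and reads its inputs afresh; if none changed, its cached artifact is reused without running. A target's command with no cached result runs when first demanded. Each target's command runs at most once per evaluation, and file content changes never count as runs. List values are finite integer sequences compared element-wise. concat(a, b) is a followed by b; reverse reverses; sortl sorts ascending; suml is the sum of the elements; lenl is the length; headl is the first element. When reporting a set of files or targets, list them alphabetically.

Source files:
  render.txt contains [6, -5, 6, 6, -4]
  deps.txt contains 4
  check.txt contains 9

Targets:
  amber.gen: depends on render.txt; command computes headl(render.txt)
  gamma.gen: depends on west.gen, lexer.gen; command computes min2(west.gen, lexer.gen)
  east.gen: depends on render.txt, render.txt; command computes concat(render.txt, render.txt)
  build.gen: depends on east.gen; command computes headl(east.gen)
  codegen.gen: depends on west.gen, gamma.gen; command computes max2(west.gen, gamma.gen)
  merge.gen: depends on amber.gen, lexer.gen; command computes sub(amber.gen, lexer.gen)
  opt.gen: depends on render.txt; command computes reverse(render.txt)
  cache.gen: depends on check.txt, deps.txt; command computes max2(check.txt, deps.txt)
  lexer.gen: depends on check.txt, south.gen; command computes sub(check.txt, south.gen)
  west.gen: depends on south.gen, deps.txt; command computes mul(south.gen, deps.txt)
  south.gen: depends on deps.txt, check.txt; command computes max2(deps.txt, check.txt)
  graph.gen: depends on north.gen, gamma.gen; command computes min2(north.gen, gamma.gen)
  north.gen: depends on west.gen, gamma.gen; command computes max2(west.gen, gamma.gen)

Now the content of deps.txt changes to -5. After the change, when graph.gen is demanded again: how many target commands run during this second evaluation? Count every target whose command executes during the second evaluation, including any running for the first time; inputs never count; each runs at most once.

Run set: gamma.gen, graph.gen, north.gen, south.gen, west.gen (5 run).
The important point: at lexer.gen every value read last time is unchanged, so the dirty flag clears without a run.

Initial pass — values computed on the first demand:
  south.gen = max2(4, 9) = 9
  lexer.gen = sub(9, 9) = 0
  west.gen = mul(9, 4) = 36
  gamma.gen = min2(36, 0) = 0
  north.gen = max2(36, 0) = 36
  graph.gen = min2(36, 0) = 0

Second demand — change propagation:
  south.gen: re-runs because deps.txt 4->-5; new result 9 (unchanged).
  lexer.gen: re-examined; everything it read last time is the same (check.txt unchanged, south.gen unchanged) — cache 0 kept, no run.
  west.gen: re-runs because deps.txt 4->-5; new result -45.
  gamma.gen: re-runs because west.gen 36->-45; new result -45.
  north.gen: re-runs because west.gen 36->-45; gamma.gen 0->-45; new result -45.
  graph.gen: re-runs because north.gen 36->-45; gamma.gen 0->-45; new result -45.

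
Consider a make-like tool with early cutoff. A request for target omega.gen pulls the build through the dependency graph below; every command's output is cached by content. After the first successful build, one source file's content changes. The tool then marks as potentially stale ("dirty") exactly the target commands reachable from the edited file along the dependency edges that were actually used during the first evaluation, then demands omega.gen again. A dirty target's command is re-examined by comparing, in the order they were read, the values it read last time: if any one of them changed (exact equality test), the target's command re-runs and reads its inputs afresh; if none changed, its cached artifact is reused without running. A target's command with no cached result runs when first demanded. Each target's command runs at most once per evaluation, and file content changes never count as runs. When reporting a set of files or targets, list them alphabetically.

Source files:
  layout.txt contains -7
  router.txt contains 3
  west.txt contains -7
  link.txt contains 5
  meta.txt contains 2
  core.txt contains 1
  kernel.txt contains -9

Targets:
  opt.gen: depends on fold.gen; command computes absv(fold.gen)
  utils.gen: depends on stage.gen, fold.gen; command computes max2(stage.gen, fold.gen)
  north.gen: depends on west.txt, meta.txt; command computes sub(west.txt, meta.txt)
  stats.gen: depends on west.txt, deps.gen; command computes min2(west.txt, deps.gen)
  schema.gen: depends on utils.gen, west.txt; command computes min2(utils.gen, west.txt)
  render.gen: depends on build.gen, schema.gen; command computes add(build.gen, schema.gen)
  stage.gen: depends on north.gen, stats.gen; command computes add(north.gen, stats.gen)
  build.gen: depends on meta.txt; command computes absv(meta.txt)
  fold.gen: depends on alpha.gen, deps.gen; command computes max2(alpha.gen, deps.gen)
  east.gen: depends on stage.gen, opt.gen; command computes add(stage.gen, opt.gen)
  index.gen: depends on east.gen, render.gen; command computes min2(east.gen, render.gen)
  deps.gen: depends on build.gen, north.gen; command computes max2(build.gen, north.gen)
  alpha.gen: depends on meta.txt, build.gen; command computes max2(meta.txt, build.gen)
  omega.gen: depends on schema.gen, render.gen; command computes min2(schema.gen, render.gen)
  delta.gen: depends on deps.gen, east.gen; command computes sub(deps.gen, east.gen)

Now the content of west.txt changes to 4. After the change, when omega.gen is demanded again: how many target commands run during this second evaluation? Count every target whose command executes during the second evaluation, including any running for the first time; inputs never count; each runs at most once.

8 target commands run: deps.gen, north.gen, omega.gen, render.gen, schema.gen, stage.gen, stats.gen, utils.gen.
Note where the cutoff bites: fold.gen is checked, finds nothing changed, and keeps its cache.

First demand of the output computes:
  build.gen = absv(2) = 2
  alpha.gen = max2(2, 2) = 2
  north.gen = sub(-7, 2) = -9
  deps.gen = max2(2, -9) = 2
  fold.gen = max2(2, 2) = 2
  stats.gen = min2(-7, 2) = -7
  stage.gen = add(-9, -7) = -16
  utils.gen = max2(-16, 2) = 2
  schema.gen = min2(2, -7) = -7
  render.gen = add(2, -7) = -5
  omega.gen = min2(-7, -5) = -7

After the edit, cleaning proceeds:
  north.gen: a read changed (west.txt -7->4) — executes, giving 2.
  deps.gen: a read changed (north.gen -9->2) — executes, giving 2 — identical to its old value.
  fold.gen: dirty, but its reads are unchanged (alpha.gen unchanged, deps.gen unchanged); cached 2 stands.
  stats.gen: a read changed (west.txt -7->4) — executes, giving 2.
  stage.gen: a read changed (north.gen -9->2; stats.gen -7->2) — executes, giving 4.
  utils.gen: a read changed (stage.gen -16->4) — executes, giving 4.
  schema.gen: a read changed (utils.gen 2->4; west.txt -7->4) — executes, giving 4.
  render.gen: a read changed (schema.gen -7->4) — executes, giving 6.
  omega.gen: a read changed (schema.gen -7->4; render.gen -5->6) — executes, giving 4.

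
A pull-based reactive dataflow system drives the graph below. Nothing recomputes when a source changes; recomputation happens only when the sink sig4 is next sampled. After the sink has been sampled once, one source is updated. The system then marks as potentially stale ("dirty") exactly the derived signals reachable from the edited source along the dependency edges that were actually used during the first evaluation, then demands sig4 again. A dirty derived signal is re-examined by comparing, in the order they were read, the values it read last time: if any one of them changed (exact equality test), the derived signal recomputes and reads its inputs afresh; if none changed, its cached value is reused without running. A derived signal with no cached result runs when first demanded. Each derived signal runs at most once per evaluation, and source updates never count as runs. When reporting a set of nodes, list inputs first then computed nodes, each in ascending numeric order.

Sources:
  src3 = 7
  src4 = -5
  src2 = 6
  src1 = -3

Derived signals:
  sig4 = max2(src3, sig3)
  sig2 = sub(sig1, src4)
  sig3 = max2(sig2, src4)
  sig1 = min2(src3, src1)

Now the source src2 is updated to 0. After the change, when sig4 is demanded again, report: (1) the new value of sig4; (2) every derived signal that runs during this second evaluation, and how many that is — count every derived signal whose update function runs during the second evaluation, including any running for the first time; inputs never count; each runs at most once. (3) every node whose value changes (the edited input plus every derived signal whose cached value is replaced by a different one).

First evaluation (everything demanded from the output):
  sig1 = min2(7, -3) = -3
  sig2 = sub(-3, -5) = 2
  sig3 = max2(2, -5) = 2
  sig4 = max2(7, 2) = 7

Propagation after the edit:
  src2 feeds no computation that the output demands — nothing is marked dirty and nothing runs.

Key observation: src2 is never demanded by the output, so the edit triggers no recomputation at all.

New value of sig4: 7.
Derived signals that run: none — 0 in total.
Values that change: src2.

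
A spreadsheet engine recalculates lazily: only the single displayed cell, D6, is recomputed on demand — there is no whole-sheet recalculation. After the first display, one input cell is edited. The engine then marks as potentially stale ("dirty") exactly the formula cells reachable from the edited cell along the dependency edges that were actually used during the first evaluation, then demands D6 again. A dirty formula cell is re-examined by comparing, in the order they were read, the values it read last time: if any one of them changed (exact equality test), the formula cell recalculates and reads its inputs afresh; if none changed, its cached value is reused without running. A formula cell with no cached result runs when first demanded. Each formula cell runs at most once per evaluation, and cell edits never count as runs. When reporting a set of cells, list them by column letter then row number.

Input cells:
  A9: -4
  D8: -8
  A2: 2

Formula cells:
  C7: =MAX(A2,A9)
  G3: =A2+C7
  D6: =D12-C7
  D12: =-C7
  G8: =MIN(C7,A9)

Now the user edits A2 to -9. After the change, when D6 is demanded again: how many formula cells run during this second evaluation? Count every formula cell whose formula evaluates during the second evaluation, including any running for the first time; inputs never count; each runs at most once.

Formula cells that run: C7, D6, D12 — 3 in total.

First evaluation (everything demanded from the output):
  C7 = MAX(2, -4) = 2
  D12 = -(2) = -2
  D6 = -2 - 2 = -4

Propagation after the edit:
  C7: runs — A2 2->-9; result -4.
  D12: runs — C7 2->-4; result 4.
  D6: runs — D12 -2->4; C7 2->-4; result 8.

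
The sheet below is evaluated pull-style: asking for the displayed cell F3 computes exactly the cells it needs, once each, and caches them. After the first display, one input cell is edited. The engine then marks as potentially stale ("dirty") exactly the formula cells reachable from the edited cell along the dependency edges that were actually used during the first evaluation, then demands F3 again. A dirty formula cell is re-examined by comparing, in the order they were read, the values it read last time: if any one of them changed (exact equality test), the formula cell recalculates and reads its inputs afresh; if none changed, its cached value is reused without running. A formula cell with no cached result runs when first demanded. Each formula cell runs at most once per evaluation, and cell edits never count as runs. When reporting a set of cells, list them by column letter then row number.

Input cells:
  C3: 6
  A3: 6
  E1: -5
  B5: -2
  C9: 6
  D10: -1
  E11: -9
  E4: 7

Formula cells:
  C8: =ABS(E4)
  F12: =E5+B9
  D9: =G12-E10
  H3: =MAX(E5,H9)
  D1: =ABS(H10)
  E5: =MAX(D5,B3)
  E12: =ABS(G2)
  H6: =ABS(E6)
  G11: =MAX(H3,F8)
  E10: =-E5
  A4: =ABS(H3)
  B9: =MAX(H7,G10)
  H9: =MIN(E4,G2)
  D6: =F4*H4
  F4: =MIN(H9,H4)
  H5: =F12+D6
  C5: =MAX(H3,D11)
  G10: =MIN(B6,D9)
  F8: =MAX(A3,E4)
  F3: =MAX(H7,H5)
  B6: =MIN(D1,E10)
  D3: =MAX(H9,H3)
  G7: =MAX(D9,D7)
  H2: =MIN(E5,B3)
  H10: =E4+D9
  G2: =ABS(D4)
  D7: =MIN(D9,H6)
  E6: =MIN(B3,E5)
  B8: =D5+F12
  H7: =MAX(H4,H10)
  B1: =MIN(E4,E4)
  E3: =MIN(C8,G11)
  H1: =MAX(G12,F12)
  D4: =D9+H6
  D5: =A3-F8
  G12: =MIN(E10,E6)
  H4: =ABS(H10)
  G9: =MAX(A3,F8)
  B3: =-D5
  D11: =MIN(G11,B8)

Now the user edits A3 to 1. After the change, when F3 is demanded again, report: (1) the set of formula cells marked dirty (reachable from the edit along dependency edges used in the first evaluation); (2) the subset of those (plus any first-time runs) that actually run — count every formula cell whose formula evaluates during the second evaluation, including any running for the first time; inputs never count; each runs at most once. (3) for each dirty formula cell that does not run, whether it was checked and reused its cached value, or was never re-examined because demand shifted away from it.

The edit dirties: B3, B6, B9, D1, D4, D5, D6, D9, E5, E6, E10, F3, F4, F8, F12, G2, G10, G12, H4, H5, H6, H7, H9, H10.
20 formula cells run: B3, B6, B9, D4, D5, D6, D9, E5, E6, E10, F3, F4, F8, F12, G2, G10, G12, H5, H6, H9.
Cache hits after checking: D1, H4, H7, H10.
Note where the cutoff bites: H10 is checked, finds nothing changed, and keeps its cache.

First demand of the output computes:
  F8 = MAX(6, 7) = 7
  D5 = 6 - 7 = -1
  B3 = -(-1) = 1
  E5 = MAX(-1, 1) = 1
  E6 = MIN(1, 1) = 1
  E10 = -(1) = -1
  G12 = MIN(-1, 1) = -1
  D9 = -1 - -1 = 0
  H6 = ABS(1) = 1
  D4 = 0 + 1 = 1
  G2 = ABS(1) = 1
  H9 = MIN(7, 1) = 1
  H10 = 7 + 0 = 7
  D1 = ABS(7) = 7
  B6 = MIN(7, -1) = -1
  G10 = MIN(-1, 0) = -1
  H4 = ABS(7) = 7
  F4 = MIN(1, 7) = 1
  D6 = 1 * 7 = 7
  H7 = MAX(7, 7) = 7
  B9 = MAX(7, -1) = 7
  F12 = 1 + 7 = 8
  H5 = 8 + 7 = 15
  F3 = MAX(7, 15) = 15

After the edit, cleaning proceeds:
  F8: a read changed (A3 6->1) — executes, giving 7 — identical to its old value.
  D5: a read changed (A3 6->1) — executes, giving -6.
  B3: a read changed (D5 -1->-6) — executes, giving 6.
  E5: a read changed (D5 -1->-6; B3 1->6) — executes, giving 6.
  E6: a read changed (B3 1->6; E5 1->6) — executes, giving 6.
  E10: a read changed (E5 1->6) — executes, giving -6.
  G12: a read changed (E10 -1->-6; E6 1->6) — executes, giving -6.
  D9: a read changed (G12 -1->-6; E10 -1->-6) — executes, giving 0 — identical to its old value.
  H6: a read changed (E6 1->6) — executes, giving 6.
  D4: a read changed (H6 1->6) — executes, giving 6.
  G2: a read changed (D4 1->6) — executes, giving 6.
  H9: a read changed (G2 1->6) — executes, giving 6.
  H10: dirty, but its reads are unchanged (E4 unchanged, D9 unchanged); cached 7 stands.
  D1: dirty, but its reads are unchanged (H10 unchanged); cached 7 stands.
  B6: a read changed (E10 -1->-6) — executes, giving -6.
  G10: a read changed (B6 -1->-6) — executes, giving -6.
  H4: dirty, but its reads are unchanged (H10 unchanged); cached 7 stands.
  F4: a read changed (H9 1->6) — executes, giving 6.
  D6: a read changed (F4 1->6) — executes, giving 42.
  H7: dirty, but its reads are unchanged (H4 unchanged, H10 unchanged); cached 7 stands.
  B9: a read changed (G10 -1->-6) — executes, giving 7 — identical to its old value.
  F12: a read changed (E5 1->6) — executes, giving 13.
  H5: a read changed (F12 8->13; D6 7->42) — executes, giving 55.
  F3: a read changed (H5 15->55) — executes, giving 55.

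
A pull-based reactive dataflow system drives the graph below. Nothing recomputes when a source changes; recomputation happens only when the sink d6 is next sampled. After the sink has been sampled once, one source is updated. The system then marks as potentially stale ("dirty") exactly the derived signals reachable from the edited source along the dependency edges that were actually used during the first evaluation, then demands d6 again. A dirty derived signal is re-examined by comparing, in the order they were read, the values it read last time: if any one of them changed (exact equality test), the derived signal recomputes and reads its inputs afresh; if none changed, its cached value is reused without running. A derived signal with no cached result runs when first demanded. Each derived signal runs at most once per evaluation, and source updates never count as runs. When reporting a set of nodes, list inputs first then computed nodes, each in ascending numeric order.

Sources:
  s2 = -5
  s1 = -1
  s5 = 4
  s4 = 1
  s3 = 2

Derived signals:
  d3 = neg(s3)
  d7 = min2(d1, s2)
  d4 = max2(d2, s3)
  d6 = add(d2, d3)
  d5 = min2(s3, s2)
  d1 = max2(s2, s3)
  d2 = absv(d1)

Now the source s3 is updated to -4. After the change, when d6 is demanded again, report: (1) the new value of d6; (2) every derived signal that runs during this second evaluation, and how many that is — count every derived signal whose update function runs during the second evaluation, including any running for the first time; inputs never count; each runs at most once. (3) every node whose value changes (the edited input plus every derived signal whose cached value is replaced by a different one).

First evaluation (everything demanded from the output):
  d1 = max2(-5, 2) = 2
  d2 = absv(2) = 2
  d3 = neg(2) = -2
  d6 = add(2, -2) = 0

Propagation after the edit:
  d1: runs — s3 2->-4; result -4.
  d2: runs — d1 2->-4; result 4.
  d3: runs — s3 2->-4; result 4.
  d6: runs — d2 2->4; d3 -2->4; result 8.

New value of d6: 8.
Derived signals that run: d1, d2, d3, d6 — 4 in total.
Values that change: s3, d1, d2, d3, d6.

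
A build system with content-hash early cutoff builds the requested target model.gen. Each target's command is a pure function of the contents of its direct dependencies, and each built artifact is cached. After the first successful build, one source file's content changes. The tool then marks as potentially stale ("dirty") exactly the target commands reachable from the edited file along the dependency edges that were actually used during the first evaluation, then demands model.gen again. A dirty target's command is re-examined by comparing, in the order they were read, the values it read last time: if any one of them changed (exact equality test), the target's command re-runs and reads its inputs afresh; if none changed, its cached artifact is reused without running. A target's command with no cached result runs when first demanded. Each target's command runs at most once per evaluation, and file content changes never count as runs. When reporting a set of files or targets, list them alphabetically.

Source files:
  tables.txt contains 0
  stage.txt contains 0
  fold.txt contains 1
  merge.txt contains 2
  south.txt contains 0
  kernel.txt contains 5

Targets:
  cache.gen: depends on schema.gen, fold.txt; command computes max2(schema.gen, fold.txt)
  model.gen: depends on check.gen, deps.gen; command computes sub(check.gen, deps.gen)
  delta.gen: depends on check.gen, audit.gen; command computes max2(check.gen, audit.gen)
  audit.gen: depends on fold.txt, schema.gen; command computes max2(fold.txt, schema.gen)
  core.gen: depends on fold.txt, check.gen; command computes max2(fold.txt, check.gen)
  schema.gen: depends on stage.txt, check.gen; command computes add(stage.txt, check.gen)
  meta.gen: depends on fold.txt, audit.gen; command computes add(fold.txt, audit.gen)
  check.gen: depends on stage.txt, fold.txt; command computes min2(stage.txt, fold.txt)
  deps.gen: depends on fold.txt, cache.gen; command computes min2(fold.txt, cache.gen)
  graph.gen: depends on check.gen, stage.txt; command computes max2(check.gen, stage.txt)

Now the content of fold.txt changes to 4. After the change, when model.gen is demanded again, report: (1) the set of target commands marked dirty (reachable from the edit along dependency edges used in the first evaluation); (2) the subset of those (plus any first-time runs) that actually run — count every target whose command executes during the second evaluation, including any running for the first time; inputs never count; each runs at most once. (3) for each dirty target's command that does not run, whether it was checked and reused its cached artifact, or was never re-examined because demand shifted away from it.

Marked dirty: cache.gen, check.gen, deps.gen, model.gen, schema.gen.
Target commands that run: cache.gen, check.gen, deps.gen, model.gen — 4 in total.
Checked but reused from cache: schema.gen.
Key observation: the cutoff stops propagation at schema.gen — its inputs' values are unchanged, so it reuses its cache.

First evaluation (everything demanded from the output):
  check.gen = min2(0, 1) = 0
  schema.gen = add(0, 0) = 0
  cache.gen = max2(0, 1) = 1
  deps.gen = min2(1, 1) = 1
  model.gen = sub(0, 1) = -1

Propagation after the edit:
  check.gen: runs — fold.txt 1->4; result 0 (same value as before).
  schema.gen: checked — values it read are unchanged (stage.txt unchanged, check.gen unchanged); reused cached 0 without running.
  cache.gen: runs — fold.txt 1->4; result 4.
  deps.gen: runs — fold.txt 1->4; cache.gen 1->4; result 4.
  model.gen: runs — deps.gen 1->4; result -4.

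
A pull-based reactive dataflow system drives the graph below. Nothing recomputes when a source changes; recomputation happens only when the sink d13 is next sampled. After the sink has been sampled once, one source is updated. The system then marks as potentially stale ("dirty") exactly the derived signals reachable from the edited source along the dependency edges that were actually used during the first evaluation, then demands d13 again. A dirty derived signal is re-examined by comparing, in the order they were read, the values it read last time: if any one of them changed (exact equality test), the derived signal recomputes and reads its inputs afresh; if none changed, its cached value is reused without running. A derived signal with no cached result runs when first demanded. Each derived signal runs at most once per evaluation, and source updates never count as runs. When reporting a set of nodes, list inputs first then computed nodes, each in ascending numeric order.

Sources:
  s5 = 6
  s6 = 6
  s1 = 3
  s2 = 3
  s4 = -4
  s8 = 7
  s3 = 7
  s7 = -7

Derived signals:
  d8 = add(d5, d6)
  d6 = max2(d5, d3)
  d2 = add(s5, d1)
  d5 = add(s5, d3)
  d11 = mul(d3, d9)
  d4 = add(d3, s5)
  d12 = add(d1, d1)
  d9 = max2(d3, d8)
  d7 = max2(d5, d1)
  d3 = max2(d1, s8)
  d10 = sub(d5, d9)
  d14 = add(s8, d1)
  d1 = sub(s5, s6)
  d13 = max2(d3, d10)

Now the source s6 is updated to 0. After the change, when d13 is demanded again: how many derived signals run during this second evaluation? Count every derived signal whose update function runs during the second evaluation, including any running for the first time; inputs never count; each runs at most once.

Derived signals that run: d1, d3 — 2 in total.
Key observation: the change is absorbed at d3 — it re-runs but produces the same value, and the output's value is unchanged.

First evaluation (everything demanded from the output):
  d1 = sub(6, 6) = 0
  d3 = max2(0, 7) = 7
  d5 = add(6, 7) = 13
  d6 = max2(13, 7) = 13
  d8 = add(13, 13) = 26
  d9 = max2(7, 26) = 26
  d10 = sub(13, 26) = -13
  d13 = max2(7, -13) = 7

Propagation after the edit:
  d1: runs — s6 6->0; result 6.
  d3: runs — d1 0->6; result 7 (same value as before).
  d5: checked — values it read are unchanged (s5 unchanged, d3 unchanged); reused cached 13 without running.
  d6: checked — values it read are unchanged (d5 unchanged, d3 unchanged); reused cached 13 without running.
  d8: checked — values it read are unchanged (d5 unchanged, d6 unchanged); reused cached 26 without running.
  d9: checked — values it read are unchanged (d3 unchanged, d8 unchanged); reused cached 26 without running.
  d10: checked — values it read are unchanged (d5 unchanged, d9 unchanged); reused cached -13 without running.
  d13: checked — values it read are unchanged (d3 unchanged, d10 unchanged); reused cached 7 without running.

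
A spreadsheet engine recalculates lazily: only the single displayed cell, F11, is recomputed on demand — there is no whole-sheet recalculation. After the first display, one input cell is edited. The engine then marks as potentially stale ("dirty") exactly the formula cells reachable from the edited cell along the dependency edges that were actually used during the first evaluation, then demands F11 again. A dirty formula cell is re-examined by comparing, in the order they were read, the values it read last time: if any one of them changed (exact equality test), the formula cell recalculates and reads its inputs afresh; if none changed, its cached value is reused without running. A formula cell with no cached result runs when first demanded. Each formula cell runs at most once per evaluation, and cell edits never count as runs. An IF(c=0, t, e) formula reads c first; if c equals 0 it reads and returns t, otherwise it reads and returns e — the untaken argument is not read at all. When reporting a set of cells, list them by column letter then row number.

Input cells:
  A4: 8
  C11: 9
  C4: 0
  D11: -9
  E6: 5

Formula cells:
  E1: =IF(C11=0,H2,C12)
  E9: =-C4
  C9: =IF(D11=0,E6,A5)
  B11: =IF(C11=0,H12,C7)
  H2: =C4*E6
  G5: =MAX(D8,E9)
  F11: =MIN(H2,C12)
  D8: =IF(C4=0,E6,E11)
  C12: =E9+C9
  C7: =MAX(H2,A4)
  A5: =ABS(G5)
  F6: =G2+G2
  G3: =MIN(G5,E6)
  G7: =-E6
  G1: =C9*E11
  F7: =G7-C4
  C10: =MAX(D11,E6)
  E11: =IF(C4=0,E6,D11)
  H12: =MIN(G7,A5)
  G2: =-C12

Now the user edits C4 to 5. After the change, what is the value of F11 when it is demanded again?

First evaluation (everything demanded from the output):
  D8 = IF(C4=0: C4=0 -> then branch E6) = 5
  E9 = -(0) = 0
  G5 = MAX(5, 0) = 5
  A5 = ABS(5) = 5
  C9 = IF(D11=0: D11=-9 -> else branch A5) = 5
  C12 = 0 + 5 = 5
  H2 = 0 * 5 = 0
  F11 = MIN(0, 5) = 0

Propagation after the edit:
  E9: runs — C4 0->5; result -5.
  E11: demanded for the first time — runs, produces -9.
  D8: runs — C4 0->5; result -9.
  G5: runs — D8 5->-9; E9 0->-5; result -5.
  A5: runs — G5 5->-5; result 5 (same value as before).
  C9: checked — values it read are unchanged (D11 unchanged, A5 unchanged); reused cached 5 without running.
  C12: runs — E9 0->-5; result 0.
  H2: runs — C4 0->5; result 25.
  F11: runs — H2 0->25; C12 5->0; result 0 (same value as before).

Key observation: a condition flipped, so demand reaches new nodes — E11 runs for the first time.

New value of F11: 0.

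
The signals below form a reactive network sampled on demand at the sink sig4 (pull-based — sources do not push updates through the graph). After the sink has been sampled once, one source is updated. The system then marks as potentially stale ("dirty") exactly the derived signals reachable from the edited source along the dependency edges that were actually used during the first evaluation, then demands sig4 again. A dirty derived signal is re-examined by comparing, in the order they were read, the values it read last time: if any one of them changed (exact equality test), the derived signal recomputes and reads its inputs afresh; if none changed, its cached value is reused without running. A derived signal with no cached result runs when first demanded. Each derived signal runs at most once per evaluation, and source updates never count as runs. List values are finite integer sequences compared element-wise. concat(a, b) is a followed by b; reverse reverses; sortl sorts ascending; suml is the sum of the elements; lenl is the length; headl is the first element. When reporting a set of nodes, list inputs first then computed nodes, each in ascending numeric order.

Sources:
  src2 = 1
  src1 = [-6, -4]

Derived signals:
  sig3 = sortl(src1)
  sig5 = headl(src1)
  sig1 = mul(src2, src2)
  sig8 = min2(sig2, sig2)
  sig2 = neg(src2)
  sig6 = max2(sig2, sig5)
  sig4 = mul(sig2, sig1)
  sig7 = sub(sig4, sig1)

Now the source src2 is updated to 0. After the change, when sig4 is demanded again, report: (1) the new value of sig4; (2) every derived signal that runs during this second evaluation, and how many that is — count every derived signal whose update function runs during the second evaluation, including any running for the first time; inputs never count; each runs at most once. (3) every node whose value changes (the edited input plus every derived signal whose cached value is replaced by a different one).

sig4 now evaluates to 0.
Run set: sig1, sig2, sig4 (3 run).
Changed values: src2, sig1, sig2, sig4.

Initial pass — values computed on the first demand:
  sig1 = mul(1, 1) = 1
  sig2 = neg(1) = -1
  sig4 = mul(-1, 1) = -1

Second demand — change propagation:
  sig1: re-runs because src2 1->0; src2 1->0; new result 0.
  sig2: re-runs because src2 1->0; new result 0.
  sig4: re-runs because sig2 -1->0; sig1 1->0; new result 0.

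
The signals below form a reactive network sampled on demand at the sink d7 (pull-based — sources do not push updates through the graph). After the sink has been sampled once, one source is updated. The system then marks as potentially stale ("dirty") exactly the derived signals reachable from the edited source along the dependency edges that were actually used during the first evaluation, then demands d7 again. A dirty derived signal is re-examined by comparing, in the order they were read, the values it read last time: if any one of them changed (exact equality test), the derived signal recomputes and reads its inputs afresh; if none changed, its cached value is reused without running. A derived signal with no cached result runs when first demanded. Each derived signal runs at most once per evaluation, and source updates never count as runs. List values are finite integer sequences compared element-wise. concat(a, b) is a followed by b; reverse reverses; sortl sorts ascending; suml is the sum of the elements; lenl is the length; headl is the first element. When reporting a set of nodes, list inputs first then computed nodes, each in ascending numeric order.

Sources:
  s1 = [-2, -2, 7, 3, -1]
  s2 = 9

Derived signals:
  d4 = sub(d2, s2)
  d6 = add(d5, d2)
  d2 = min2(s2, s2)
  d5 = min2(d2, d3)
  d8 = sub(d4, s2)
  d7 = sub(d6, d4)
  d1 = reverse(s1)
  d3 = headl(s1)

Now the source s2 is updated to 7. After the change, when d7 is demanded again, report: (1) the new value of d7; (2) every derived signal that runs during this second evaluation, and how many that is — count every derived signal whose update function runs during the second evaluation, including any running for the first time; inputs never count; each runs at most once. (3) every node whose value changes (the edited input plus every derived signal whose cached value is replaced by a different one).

Initial pass — values computed on the first demand:
  d2 = min2(9, 9) = 9
  d3 = headl([-2, -2, 7, 3, -1]) = -2
  d4 = sub(9, 9) = 0
  d5 = min2(9, -2) = -2
  d6 = add(-2, 9) = 7
  d7 = sub(7, 0) = 7

Second demand — change propagation:
  d2: re-runs because s2 9->7; s2 9->7; new result 7.
  d4: re-runs because d2 9->7; s2 9->7; new result 0 (unchanged).
  d5: re-runs because d2 9->7; new result -2 (unchanged).
  d6: re-runs because d2 9->7; new result 5.
  d7: re-runs because d6 7->5; new result 5.

d7 now evaluates to 5.
Run set: d2, d4, d5, d6, d7 (5 run).
Changed values: s2, d2, d6, d7.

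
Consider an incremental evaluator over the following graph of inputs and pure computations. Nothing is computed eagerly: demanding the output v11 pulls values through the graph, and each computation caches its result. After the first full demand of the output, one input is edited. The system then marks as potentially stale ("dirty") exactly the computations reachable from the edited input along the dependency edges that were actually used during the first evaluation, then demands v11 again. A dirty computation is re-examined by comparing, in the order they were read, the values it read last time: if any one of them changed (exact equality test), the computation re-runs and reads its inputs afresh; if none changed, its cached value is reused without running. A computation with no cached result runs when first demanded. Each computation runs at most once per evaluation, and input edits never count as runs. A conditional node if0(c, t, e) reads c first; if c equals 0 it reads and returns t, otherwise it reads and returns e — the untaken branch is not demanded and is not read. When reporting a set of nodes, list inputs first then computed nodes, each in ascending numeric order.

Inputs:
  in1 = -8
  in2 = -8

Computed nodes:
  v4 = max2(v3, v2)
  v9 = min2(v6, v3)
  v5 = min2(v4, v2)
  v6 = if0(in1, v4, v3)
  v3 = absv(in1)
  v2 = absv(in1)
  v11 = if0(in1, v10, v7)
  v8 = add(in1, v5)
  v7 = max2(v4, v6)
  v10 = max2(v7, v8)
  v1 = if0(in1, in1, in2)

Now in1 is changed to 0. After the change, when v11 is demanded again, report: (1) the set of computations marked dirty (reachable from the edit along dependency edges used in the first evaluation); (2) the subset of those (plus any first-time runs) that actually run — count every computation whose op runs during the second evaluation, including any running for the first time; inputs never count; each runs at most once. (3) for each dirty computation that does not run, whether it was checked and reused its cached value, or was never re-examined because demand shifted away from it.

Initial pass — values computed on the first demand:
  v2 = absv(-8) = 8
  v3 = absv(-8) = 8
  v4 = max2(8, 8) = 8
  v6 = if0(in1=-8 -> else branch v3) = 8
  v7 = max2(8, 8) = 8
  v11 = if0(in1=-8 -> else branch v7) = 8

Second demand — change propagation:
  v2: re-runs because in1 -8->0; new result 0.
  v3: re-runs because in1 -8->0; new result 0.
  v4: re-runs because v3 8->0; v2 8->0; new result 0.
  v5: newly demanded (no cache) — executes and yields 0.
  v6: re-runs because in1 -8->0; v3 8->0; new result 0.
  v7: re-runs because v4 8->0; v6 8->0; new result 0.
  v8: newly demanded (no cache) — executes and yields 0.
  v10: newly demanded (no cache) — executes and yields 0.
  v11: re-runs because in1 -8->0; v7 8->0; new result 0.

The important point: the flipped condition pulls in fresh nodes; v5, v8, v10 run for the first time.

Dirty set: v2, v3, v4, v6, v7, v11.
Run set: v2, v3, v4, v5, v6, v7, v8, v10, v11 (9 run).
All dirty computations ended up running.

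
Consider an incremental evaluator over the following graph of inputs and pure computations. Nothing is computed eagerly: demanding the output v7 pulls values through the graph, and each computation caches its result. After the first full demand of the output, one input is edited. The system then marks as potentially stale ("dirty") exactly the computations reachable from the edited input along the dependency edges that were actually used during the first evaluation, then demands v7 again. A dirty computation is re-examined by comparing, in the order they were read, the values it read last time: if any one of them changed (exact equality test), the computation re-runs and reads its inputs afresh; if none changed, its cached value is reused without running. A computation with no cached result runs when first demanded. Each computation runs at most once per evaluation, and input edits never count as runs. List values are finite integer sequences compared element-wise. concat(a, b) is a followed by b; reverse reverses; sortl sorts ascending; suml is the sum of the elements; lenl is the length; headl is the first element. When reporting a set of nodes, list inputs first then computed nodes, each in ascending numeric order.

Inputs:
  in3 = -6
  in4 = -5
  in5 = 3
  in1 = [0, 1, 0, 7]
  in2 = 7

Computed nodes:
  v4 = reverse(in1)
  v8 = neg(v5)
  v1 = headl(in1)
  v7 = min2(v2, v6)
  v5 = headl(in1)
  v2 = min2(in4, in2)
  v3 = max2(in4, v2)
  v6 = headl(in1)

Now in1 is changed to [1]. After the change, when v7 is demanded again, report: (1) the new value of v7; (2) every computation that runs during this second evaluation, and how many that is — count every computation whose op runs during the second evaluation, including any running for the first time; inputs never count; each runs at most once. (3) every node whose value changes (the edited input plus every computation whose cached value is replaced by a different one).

v7 now evaluates to -5.
Run set: v6, v7 (2 run).
Changed values: in1, v6.

Initial pass — values computed on the first demand:
  v2 = min2(-5, 7) = -5
  v6 = headl([0, 1, 0, 7]) = 0
  v7 = min2(-5, 0) = -5

Second demand — change propagation:
  v6: re-runs because in1 [0, 1, 0, 7]->[1]; new result 1.
  v7: re-runs because v6 0->1; new result -5 (unchanged).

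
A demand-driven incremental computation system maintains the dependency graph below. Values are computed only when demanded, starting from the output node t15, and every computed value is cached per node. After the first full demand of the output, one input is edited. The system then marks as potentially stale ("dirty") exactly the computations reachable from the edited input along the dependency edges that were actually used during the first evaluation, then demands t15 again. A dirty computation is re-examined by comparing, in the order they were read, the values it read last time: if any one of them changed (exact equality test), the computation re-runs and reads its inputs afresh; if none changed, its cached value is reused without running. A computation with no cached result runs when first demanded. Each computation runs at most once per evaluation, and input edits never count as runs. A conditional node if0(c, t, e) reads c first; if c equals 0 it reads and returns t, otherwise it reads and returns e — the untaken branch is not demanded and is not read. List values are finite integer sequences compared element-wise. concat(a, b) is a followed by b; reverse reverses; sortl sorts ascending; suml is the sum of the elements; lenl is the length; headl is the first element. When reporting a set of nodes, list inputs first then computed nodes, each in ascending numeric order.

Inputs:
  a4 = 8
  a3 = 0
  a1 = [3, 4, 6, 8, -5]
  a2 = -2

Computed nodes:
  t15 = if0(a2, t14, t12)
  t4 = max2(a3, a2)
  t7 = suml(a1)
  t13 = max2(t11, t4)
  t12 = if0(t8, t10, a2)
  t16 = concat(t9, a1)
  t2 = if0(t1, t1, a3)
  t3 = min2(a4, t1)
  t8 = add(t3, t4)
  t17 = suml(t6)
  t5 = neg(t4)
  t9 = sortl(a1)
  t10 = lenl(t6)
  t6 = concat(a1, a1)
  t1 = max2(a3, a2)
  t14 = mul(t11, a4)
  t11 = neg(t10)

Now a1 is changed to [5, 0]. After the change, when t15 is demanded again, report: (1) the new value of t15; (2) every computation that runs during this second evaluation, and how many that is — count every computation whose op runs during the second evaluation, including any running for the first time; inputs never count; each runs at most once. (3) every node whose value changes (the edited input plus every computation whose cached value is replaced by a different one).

New value of t15: 4.
Computations that run: t6, t10, t12, t15 — 4 in total.
Values that change: a1, t6, t10, t12, t15.

First evaluation (everything demanded from the output):
  t1 = max2(0, -2) = 0
  t3 = min2(8, 0) = 0
  t4 = max2(0, -2) = 0
  t6 = concat([3, 4, 6, 8, -5], [3, 4, 6, 8, -5]) = [3, 4, 6, 8, -5, 3, 4, 6, 8, -5]
  t8 = add(0, 0) = 0
  t10 = lenl([3, 4, 6, 8, -5, 3, 4, 6, 8, -5]) = 10
  t12 = if0(t8=0 -> then branch t10) = 10
  t15 = if0(a2=-2 -> else branch t12) = 10

Propagation after the edit:
  t6: runs — a1 [3, 4, 6, 8, -5]->[5, 0]; a1 [3, 4, 6, 8, -5]->[5, 0]; result [5, 0, 5, 0].
  t10: runs — t6 [3, 4, 6, 8, -5, 3, 4, 6, 8, -5]->[5, 0, 5, 0]; result 4.
  t12: runs — t10 10->4; result 4.
  t15: runs — t12 10->4; result 4.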